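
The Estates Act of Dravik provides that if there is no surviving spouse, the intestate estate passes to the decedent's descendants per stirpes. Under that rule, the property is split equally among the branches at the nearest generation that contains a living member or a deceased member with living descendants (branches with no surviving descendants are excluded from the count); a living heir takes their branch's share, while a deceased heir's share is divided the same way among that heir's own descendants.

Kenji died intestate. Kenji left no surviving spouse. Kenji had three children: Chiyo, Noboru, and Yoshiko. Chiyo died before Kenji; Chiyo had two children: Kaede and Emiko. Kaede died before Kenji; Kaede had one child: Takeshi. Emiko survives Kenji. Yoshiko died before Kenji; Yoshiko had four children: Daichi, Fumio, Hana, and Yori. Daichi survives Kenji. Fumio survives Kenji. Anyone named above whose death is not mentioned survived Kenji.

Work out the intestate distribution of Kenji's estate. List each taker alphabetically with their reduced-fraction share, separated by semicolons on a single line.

There is no surviving spouse, so the entire estate passes to Kenji's descendants per stirpes.
The estate is divided into 3 equal shares of 1/3 among Chiyo, Noboru, Yoshiko.
Chiyo predeceased; the 1/3 allotted to Chiyo's branch passes to Chiyo's issue by representation.
The 1/3 is divided into 2 equal shares of 1/6 among Kaede, Emiko.
Kaede predeceased; the 1/6 allotted to Kaede's branch passes to Kaede's issue by representation.
Takeshi is the sole taker at this level and receives the full 1/6.
Emiko is living and takes 1/6.
Noboru is living and takes 1/3.
Yoshiko predeceased; the 1/3 allotted to Yoshiko's branch passes to Yoshiko's issue by representation.
The 1/3 is divided into 4 equal shares of 1/12 among Daichi, Fumio, Hana, Yori.
Daichi is living and takes 1/12.
Fumio is living and takes 1/12.
Hana is living and takes 1/12.
Yori is living and takes 1/12.

Daichi 1/12; Emiko 1/6; Fumio 1/12; Hana 1/12; Noboru 1/3; Takeshi 1/6; Yori 1/12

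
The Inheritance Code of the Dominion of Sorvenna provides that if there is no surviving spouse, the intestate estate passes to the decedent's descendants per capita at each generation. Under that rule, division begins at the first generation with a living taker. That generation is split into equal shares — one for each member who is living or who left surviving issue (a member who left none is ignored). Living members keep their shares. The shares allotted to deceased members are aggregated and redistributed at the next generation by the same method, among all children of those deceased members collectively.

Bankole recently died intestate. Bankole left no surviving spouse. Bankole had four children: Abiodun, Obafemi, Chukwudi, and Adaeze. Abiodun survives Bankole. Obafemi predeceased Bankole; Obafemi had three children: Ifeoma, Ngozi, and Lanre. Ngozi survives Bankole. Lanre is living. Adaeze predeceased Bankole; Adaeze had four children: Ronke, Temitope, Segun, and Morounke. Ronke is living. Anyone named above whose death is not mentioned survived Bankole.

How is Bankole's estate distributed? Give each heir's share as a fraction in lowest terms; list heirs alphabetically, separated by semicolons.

There is no surviving spouse, so the entire estate passes to Bankole's descendants per capita at each generation.
At generation 1 (Abiodun, Obafemi, Chukwudi, Adaeze) there are 4 shares of (1)/4 = 1/4 each.
Living: Abiodun and Chukwudi — each takes 1/4.
Deceased: Obafemi and Adaeze. Their combined 1/2 is pooled and carried to generation 2.
At generation 2 (Ifeoma, Ngozi, Lanre, Ronke, Temitope, Segun, Morounke) there are 7 shares of (1/2)/7 = 1/14 each.
Living: Ifeoma, Ngozi, Lanre, Ronke, Temitope, Segun, and Morounke — each takes 1/14.

Abiodun 1/4; Chukwudi 1/4; Ifeoma 1/14; Lanre 1/14; Morounke 1/14; Ngozi 1/14; Ronke 1/14; Segun 1/14; Temitope 1/14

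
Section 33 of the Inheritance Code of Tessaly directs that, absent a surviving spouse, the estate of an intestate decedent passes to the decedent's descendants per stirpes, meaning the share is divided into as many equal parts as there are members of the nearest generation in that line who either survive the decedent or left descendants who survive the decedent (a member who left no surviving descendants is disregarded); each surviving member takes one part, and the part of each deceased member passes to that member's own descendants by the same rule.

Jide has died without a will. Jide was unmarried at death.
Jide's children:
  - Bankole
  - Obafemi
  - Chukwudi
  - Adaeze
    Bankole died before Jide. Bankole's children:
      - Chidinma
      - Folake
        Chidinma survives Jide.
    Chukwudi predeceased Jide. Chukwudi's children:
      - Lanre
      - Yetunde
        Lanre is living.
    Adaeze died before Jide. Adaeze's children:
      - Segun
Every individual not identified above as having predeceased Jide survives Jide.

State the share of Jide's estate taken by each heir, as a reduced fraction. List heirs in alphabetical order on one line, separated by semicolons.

There is no surviving spouse, so the entire estate passes to Jide's descendants per stirpes.
The estate is divided into 4 equal shares of 1/4 among Bankole, Obafemi, Chukwudi, Adaeze.
Bankole predeceased; the 1/4 allotted to Bankole's branch passes to Bankole's issue by representation.
The 1/4 is divided into 2 equal shares of 1/8 among Chidinma, Folake.
Chidinma is living and takes 1/8.
Folake is living and takes 1/8.
Obafemi is living and takes 1/4.
Chukwudi predeceased; the 1/4 allotted to Chukwudi's branch passes to Chukwudi's issue by representation.
The 1/4 is divided into 2 equal shares of 1/8 among Lanre, Yetunde.
Lanre is living and takes 1/8.
Yetunde is living and takes 1/8.
Adaeze predeceased; the 1/4 allotted to Adaeze's branch passes to Adaeze's issue by representation.
Segun is the sole taker at this level and receives the full 1/4.

Chidinma 1/8; Folake 1/8; Lanre 1/8; Obafemi 1/4; Segun 1/4; Yetunde 1/8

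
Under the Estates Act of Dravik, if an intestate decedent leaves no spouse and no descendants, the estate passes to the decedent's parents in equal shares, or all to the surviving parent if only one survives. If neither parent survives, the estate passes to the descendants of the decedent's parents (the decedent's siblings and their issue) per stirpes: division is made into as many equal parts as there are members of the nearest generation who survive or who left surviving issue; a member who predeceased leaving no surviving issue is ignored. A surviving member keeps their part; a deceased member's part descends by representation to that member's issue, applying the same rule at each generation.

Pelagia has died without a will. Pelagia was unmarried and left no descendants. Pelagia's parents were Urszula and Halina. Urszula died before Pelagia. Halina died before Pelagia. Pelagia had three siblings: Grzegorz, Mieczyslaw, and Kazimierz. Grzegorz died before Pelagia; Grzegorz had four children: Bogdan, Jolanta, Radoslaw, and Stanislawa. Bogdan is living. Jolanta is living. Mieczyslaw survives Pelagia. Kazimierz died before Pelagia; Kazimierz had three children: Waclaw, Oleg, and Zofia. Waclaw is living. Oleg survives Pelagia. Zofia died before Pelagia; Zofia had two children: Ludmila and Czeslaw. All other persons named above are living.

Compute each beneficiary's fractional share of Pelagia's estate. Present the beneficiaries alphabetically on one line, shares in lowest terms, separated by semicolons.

Neither parent survives and there are no descendants, so the estate passes to Pelagia's siblings and their issue per stirpes.
The estate is divided into 3 equal shares of 1/3 among Grzegorz, Mieczyslaw, Kazimierz.
Grzegorz predeceased; the 1/3 allotted to Grzegorz's branch passes to Grzegorz's issue by representation.
The 1/3 is divided into 4 equal shares of 1/12 among Bogdan, Jolanta, Radoslaw, Stanislawa.
Bogdan is living and takes 1/12.
Jolanta is living and takes 1/12.
Radoslaw is living and takes 1/12.
Stanislawa is living and takes 1/12.
Mieczyslaw is living and takes 1/3.
Kazimierz predeceased; the 1/3 allotted to Kazimierz's branch passes to Kazimierz's issue by representation.
The 1/3 is divided into 3 equal shares of 1/9 among Waclaw, Oleg, Zofia.
Waclaw is living and takes 1/9.
Oleg is living and takes 1/9.
Zofia predeceased; the 1/9 allotted to Zofia's branch passes to Zofia's issue by representation.
The 1/9 is divided into 2 equal shares of 1/18 among Ludmila, Czeslaw.
Ludmila is living and takes 1/18.
Czeslaw is living and takes 1/18.

Bogdan 1/12; Czeslaw 1/18; Jolanta 1/12; Ludmila 1/18; Mieczyslaw 1/3; Oleg 1/9; Radoslaw 1/12; Stanislawa 1/12; Waclaw 1/9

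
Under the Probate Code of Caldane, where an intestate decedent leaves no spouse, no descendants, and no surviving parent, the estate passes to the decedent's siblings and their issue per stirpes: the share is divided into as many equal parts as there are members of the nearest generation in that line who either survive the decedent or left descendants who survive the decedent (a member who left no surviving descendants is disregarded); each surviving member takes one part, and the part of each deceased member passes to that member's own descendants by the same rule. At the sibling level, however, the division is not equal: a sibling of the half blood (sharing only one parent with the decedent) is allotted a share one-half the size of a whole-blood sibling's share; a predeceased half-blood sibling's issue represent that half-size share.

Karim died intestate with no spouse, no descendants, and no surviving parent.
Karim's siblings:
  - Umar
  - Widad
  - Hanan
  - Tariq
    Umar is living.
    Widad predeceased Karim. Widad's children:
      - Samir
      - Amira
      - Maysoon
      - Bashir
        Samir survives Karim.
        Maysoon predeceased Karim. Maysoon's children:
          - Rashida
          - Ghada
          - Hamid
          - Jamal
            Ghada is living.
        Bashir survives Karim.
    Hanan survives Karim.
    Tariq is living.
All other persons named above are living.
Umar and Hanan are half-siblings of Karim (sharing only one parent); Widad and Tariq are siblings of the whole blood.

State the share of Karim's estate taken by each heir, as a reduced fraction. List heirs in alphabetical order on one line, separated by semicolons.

No spouse, descendants, or parent survives, so the estate passes to Karim's siblings per stirpes.
Half-blood siblings count for one-half the weight of whole-blood siblings at the initial division.
Dividing 1 in proportion to weights (total weight 3): Umar (weight 1/2) → 1/6; Widad (weight 1) → 1/3; Hanan (weight 1/2) → 1/6; Tariq (weight 1) → 1/3.
Umar is living and takes 1/6.
Widad predeceased; the 1/3 allotted to Widad's branch passes to Widad's issue by representation.
The 1/3 is divided into 4 equal shares of 1/12 among Samir, Amira, Maysoon, Bashir.
Samir is living and takes 1/12.
Amira is living and takes 1/12.
Maysoon predeceased; the 1/12 allotted to Maysoon's branch passes to Maysoon's issue by representation.
The 1/12 is divided into 4 equal shares of 1/48 among Rashida, Ghada, Hamid, Jamal.
Rashida is living and takes 1/48.
Ghada is living and takes 1/48.
Hamid is living and takes 1/48.
Jamal is living and takes 1/48.
Bashir is living and takes 1/12.
Hanan is living and takes 1/6.
Tariq is living and takes 1/3.

Amira 1/12; Bashir 1/12; Ghada 1/48; Hamid 1/48; Hanan 1/6; Jamal 1/48; Rashida 1/48; Samir 1/12; Tariq 1/3; Umar 1/6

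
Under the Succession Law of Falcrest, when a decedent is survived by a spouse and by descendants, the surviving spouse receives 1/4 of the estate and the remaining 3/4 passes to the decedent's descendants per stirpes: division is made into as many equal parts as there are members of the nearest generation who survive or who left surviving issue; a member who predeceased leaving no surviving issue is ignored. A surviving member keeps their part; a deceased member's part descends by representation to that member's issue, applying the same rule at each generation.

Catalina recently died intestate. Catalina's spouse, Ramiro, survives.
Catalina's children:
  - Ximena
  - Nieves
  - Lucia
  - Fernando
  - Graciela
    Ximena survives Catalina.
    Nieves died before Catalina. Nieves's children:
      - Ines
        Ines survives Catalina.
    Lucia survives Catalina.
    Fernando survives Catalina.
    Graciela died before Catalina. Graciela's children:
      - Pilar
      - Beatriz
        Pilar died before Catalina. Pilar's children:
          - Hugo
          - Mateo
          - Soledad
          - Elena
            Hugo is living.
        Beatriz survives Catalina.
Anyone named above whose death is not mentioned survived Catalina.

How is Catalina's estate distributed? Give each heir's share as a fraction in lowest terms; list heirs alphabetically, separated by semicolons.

Ramiro, as surviving spouse, takes 1/4.
The remaining 3/4 passes to Catalina's descendants per stirpes.
The 3/4 is divided into 5 equal shares of 3/20 among Ximena, Nieves, Lucia, Fernando, Graciela.
Ximena is living and takes 3/20.
Nieves predeceased; the 3/20 allotted to Nieves's branch passes to Nieves's issue by representation.
Ines is the sole taker at this level and receives the full 3/20.
Lucia is living and takes 3/20.
Fernando is living and takes 3/20.
Graciela predeceased; the 3/20 allotted to Graciela's branch passes to Graciela's issue by representation.
The 3/20 is divided into 2 equal shares of 3/40 among Pilar, Beatriz.
Pilar predeceased; the 3/40 allotted to Pilar's branch passes to Pilar's issue by representation.
The 3/40 is divided into 4 equal shares of 3/160 among Hugo, Mateo, Soledad, Elena.
Hugo is living and takes 3/160.
Mateo is living and takes 3/160.
Soledad is living and takes 3/160.
Elena is living and takes 3/160.
Beatriz is living and takes 3/40.

Beatriz 3/40; Elena 3/160; Fernando 3/20; Hugo 3/160; Ines 3/20; Lucia 3/20; Mateo 3/160; Ramiro 1/4; Soledad 3/160; Ximena 3/20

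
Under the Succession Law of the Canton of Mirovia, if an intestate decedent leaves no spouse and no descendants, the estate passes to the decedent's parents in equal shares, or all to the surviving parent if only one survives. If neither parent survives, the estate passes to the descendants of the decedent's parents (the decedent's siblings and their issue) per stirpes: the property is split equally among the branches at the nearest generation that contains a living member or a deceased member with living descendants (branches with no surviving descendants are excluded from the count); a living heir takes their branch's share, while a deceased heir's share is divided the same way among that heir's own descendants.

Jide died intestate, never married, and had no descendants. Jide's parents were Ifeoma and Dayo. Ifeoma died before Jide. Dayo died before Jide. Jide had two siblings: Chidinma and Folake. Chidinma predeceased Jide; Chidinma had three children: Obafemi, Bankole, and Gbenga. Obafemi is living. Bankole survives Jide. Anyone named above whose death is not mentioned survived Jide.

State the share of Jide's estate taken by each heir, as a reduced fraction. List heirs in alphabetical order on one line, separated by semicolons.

Bankole 1/6; Folake 1/2; Gbenga 1/6; Obafemi 1/6

Neither parent survives and there are no descendants, so the estate passes to Jide's siblings and their issue per stirpes.
The estate is divided into 2 equal shares of 1/2 among Chidinma, Folake.
Chidinma predeceased; the 1/2 allotted to Chidinma's branch passes to Chidinma's issue by representation.
The 1/2 is divided into 3 equal shares of 1/6 among Obafemi, Bankole, Gbenga.
Obafemi is living and takes 1/6.
Bankole is living and takes 1/6.
Gbenga is living and takes 1/6.
Folake is living and takes 1/2.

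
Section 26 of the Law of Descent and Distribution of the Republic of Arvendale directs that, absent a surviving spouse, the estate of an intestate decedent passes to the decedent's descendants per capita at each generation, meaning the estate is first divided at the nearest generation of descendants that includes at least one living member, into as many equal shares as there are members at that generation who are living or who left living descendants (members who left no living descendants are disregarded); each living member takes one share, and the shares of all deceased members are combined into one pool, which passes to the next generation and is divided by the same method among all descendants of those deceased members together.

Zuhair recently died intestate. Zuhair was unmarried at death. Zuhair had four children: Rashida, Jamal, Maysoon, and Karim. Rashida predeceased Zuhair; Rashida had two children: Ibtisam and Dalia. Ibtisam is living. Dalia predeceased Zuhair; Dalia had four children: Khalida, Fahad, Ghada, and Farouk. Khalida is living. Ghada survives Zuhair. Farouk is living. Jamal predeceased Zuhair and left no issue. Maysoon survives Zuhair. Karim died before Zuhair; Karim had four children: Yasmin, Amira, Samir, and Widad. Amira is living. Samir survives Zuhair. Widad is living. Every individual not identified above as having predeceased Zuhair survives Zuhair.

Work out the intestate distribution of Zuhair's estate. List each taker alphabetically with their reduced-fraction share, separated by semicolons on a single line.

There is no surviving spouse, so the entire estate passes to Zuhair's descendants per capita at each generation.
At generation 1 (Rashida, Maysoon, Karim) there are 3 shares of (1)/3 = 1/3 each.
Living: Maysoon — each takes 1/3.
Deceased: Rashida and Karim. Their combined 2/3 is pooled and carried to generation 2.
At generation 2 (Ibtisam, Dalia, Yasmin, Amira, Samir, Widad) there are 6 shares of (2/3)/6 = 1/9 each.
Living: Ibtisam, Yasmin, Amira, Samir, and Widad — each takes 1/9.
Deceased: Dalia. That 1/9 share is carried to generation 3.
At generation 3 (Khalida, Fahad, Ghada, Farouk) there are 4 shares of (1/9)/4 = 1/36 each.
Living: Khalida, Fahad, Ghada, and Farouk — each takes 1/36.

Amira 1/9; Fahad 1/36; Farouk 1/36; Ghada 1/36; Ibtisam 1/9; Khalida 1/36; Maysoon 1/3; Samir 1/9; Widad 1/9; Yasmin 1/9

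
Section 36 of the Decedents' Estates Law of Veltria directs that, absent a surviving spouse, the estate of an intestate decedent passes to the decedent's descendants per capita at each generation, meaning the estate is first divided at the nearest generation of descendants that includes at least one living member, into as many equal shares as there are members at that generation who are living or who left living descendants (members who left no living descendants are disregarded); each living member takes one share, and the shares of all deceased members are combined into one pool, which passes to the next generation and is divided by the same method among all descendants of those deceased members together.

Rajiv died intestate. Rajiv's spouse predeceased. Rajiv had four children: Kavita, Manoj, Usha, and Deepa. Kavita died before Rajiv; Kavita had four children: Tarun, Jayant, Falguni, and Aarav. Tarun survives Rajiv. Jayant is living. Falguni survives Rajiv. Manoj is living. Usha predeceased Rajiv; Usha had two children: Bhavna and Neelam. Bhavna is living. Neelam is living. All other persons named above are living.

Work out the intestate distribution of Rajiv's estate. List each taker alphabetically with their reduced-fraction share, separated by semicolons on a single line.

Aarav 1/12; Bhavna 1/12; Deepa 1/4; Falguni 1/12; Jayant 1/12; Manoj 1/4; Neelam 1/12; Tarun 1/12

There is no surviving spouse, so the entire estate passes to Rajiv's descendants per capita at each generation.
At generation 1 (Kavita, Manoj, Usha, Deepa) there are 4 shares of (1)/4 = 1/4 each.
Living: Manoj and Deepa — each takes 1/4.
Deceased: Kavita and Usha. Their combined 1/2 is pooled and carried to generation 2.
At generation 2 (Tarun, Jayant, Falguni, Aarav, Bhavna, Neelam) there are 6 shares of (1/2)/6 = 1/12 each.
Living: Tarun, Jayant, Falguni, Aarav, Bhavna, and Neelam — each takes 1/12.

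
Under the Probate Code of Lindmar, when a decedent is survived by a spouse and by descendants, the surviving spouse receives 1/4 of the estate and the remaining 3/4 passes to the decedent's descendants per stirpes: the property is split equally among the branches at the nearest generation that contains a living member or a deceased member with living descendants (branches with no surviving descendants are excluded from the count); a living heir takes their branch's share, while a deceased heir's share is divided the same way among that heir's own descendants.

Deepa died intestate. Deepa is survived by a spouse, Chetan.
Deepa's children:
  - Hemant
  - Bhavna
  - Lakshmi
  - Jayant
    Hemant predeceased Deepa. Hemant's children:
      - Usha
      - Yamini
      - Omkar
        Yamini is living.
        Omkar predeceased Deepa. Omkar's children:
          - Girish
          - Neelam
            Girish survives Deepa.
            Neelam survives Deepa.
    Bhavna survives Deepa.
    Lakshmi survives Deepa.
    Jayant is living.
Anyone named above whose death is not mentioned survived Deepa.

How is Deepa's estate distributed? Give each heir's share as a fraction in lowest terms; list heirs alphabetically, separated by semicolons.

Bhavna 3/16; Chetan 1/4; Girish 1/32; Jayant 3/16; Lakshmi 3/16; Neelam 1/32; Usha 1/16; Yamini 1/16

Chetan, as surviving spouse, takes 1/4.
The remaining 3/4 passes to Deepa's descendants per stirpes.
The 3/4 is divided into 4 equal shares of 3/16 among Hemant, Bhavna, Lakshmi, Jayant.
Hemant predeceased; the 3/16 allotted to Hemant's branch passes to Hemant's issue by representation.
The 3/16 is divided into 3 equal shares of 1/16 among Usha, Yamini, Omkar.
Usha is living and takes 1/16.
Yamini is living and takes 1/16.
Omkar predeceased; the 1/16 allotted to Omkar's branch passes to Omkar's issue by representation.
The 1/16 is divided into 2 equal shares of 1/32 among Girish, Neelam.
Girish is living and takes 1/32.
Neelam is living and takes 1/32.
Bhavna is living and takes 3/16.
Lakshmi is living and takes 3/16.
Jayant is living and takes 3/16.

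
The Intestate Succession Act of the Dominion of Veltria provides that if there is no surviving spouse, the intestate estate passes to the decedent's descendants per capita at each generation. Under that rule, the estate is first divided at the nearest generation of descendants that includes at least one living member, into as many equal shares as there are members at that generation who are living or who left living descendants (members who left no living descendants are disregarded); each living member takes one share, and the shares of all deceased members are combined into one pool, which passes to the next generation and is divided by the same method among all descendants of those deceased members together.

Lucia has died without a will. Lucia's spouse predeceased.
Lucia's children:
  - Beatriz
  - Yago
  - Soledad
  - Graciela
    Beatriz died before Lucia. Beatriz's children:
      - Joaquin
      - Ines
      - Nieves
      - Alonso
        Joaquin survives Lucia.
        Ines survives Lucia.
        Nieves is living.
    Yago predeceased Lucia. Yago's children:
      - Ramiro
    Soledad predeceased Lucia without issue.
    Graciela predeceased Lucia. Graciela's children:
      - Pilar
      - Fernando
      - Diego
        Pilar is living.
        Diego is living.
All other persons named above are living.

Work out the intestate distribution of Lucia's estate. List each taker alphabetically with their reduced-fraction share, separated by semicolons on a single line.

Alonso 1/8; Diego 1/8; Fernando 1/8; Ines 1/8; Joaquin 1/8; Nieves 1/8; Pilar 1/8; Ramiro 1/8

There is no surviving spouse, so the entire estate passes to Lucia's descendants per capita at each generation.
No one at generation 1 (Beatriz, Yago, Graciela) is living; moving to the next generation.
At generation 2 (Joaquin, Ines, Nieves, Alonso, Ramiro, Pilar, Fernando, Diego) there are 8 shares of (1)/8 = 1/8 each.
Living: Joaquin, Ines, Nieves, Alonso, Ramiro, Pilar, Fernando, and Diego — each takes 1/8.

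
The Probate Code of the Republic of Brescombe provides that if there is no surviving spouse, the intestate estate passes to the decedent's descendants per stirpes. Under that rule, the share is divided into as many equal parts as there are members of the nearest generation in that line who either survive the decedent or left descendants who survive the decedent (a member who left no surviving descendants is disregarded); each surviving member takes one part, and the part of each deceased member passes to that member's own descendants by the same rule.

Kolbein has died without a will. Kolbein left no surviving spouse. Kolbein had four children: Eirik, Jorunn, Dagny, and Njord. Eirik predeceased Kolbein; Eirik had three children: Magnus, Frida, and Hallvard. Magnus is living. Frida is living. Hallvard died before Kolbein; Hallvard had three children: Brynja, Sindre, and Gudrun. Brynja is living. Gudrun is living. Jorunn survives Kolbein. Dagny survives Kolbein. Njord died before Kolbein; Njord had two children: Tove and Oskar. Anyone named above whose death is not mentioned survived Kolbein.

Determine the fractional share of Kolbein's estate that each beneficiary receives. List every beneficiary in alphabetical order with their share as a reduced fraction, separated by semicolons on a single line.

Brynja 1/36; Dagny 1/4; Frida 1/12; Gudrun 1/36; Jorunn 1/4; Magnus 1/12; Oskar 1/8; Sindre 1/36; Tove 1/8

There is no surviving spouse, so the entire estate passes to Kolbein's descendants per stirpes.
The estate is divided into 4 equal shares of 1/4 among Eirik, Jorunn, Dagny, Njord.
Eirik predeceased; the 1/4 allotted to Eirik's branch passes to Eirik's issue by representation.
The 1/4 is divided into 3 equal shares of 1/12 among Magnus, Frida, Hallvard.
Magnus is living and takes 1/12.
Frida is living and takes 1/12.
Hallvard predeceased; the 1/12 allotted to Hallvard's branch passes to Hallvard's issue by representation.
The 1/12 is divided into 3 equal shares of 1/36 among Brynja, Sindre, Gudrun.
Brynja is living and takes 1/36.
Sindre is living and takes 1/36.
Gudrun is living and takes 1/36.
Jorunn is living and takes 1/4.
Dagny is living and takes 1/4.
Njord predeceased; the 1/4 allotted to Njord's branch passes to Njord's issue by representation.
The 1/4 is divided into 2 equal shares of 1/8 among Tove, Oskar.
Tove is living and takes 1/8.
Oskar is living and takes 1/8.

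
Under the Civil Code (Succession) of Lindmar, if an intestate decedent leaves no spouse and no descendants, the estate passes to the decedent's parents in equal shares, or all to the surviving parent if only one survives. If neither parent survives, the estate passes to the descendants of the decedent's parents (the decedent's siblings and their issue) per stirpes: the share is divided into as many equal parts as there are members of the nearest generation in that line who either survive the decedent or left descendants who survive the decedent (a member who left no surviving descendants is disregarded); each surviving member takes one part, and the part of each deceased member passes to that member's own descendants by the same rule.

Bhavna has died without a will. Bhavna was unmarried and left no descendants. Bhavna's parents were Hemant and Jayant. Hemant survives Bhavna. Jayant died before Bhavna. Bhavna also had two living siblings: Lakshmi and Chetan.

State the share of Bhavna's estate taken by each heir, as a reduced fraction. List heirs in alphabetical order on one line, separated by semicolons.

Hemant 1

Only one parent, Hemant, survives, so Hemant takes the entire estate. The siblings take nothing because a surviving parent has priority.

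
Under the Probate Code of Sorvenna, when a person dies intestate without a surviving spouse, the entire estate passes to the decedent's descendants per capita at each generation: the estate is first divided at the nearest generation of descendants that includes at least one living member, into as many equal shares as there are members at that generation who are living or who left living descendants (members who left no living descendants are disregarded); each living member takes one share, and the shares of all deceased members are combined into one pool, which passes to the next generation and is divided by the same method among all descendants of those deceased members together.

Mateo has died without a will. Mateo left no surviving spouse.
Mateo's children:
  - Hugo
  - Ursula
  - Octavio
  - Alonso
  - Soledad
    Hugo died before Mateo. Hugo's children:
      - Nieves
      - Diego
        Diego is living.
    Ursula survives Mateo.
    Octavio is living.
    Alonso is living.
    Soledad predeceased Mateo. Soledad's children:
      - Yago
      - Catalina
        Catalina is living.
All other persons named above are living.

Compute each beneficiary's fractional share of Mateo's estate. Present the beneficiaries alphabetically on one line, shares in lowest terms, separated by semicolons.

Alonso 1/5; Catalina 1/10; Diego 1/10; Nieves 1/10; Octavio 1/5; Ursula 1/5; Yago 1/10

There is no surviving spouse, so the entire estate passes to Mateo's descendants per capita at each generation.
At generation 1 (Hugo, Ursula, Octavio, Alonso, Soledad) there are 5 shares of (1)/5 = 1/5 each.
Living: Ursula, Octavio, and Alonso — each takes 1/5.
Deceased: Hugo and Soledad. Their combined 2/5 is pooled and carried to generation 2.
At generation 2 (Nieves, Diego, Yago, Catalina) there are 4 shares of (2/5)/4 = 1/10 each.
Living: Nieves, Diego, Yago, and Catalina — each takes 1/10.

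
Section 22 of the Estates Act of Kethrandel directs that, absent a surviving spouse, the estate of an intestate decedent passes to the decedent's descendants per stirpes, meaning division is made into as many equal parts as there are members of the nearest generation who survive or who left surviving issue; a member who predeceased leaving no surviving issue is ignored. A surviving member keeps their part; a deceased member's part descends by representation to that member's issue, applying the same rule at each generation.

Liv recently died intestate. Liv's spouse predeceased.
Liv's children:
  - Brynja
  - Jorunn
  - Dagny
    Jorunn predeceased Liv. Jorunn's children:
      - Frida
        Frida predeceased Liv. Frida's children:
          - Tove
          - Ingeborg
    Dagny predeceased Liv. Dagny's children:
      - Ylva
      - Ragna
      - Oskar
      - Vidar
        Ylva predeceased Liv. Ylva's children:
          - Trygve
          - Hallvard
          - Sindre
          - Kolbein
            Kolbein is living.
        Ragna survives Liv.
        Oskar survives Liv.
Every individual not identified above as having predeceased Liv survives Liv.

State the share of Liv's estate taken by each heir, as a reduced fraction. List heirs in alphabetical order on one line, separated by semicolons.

There is no surviving spouse, so the entire estate passes to Liv's descendants per stirpes.
The estate is divided into 3 equal shares of 1/3 among Brynja, Jorunn, Dagny.
Brynja is living and takes 1/3.
Jorunn predeceased; the 1/3 allotted to Jorunn's branch passes to Jorunn's issue by representation.
Frida's line is the sole branch at this level, so the full 1/3 passes to Frida's issue by representation.
The 1/3 is divided into 2 equal shares of 1/6 among Tove, Ingeborg.
Tove is living and takes 1/6.
Ingeborg is living and takes 1/6.
Dagny predeceased; the 1/3 allotted to Dagny's branch passes to Dagny's issue by representation.
The 1/3 is divided into 4 equal shares of 1/12 among Ylva, Ragna, Oskar, Vidar.
Ylva predeceased; the 1/12 allotted to Ylva's branch passes to Ylva's issue by representation.
The 1/12 is divided into 4 equal shares of 1/48 among Trygve, Hallvard, Sindre, Kolbein.
Trygve is living and takes 1/48.
Hallvard is living and takes 1/48.
Sindre is living and takes 1/48.
Kolbein is living and takes 1/48.
Ragna is living and takes 1/12.
Oskar is living and takes 1/12.
Vidar is living and takes 1/12.

Brynja 1/3; Hallvard 1/48; Ingeborg 1/6; Kolbein 1/48; Oskar 1/12; Ragna 1/12; Sindre 1/48; Tove 1/6; Trygve 1/48; Vidar 1/12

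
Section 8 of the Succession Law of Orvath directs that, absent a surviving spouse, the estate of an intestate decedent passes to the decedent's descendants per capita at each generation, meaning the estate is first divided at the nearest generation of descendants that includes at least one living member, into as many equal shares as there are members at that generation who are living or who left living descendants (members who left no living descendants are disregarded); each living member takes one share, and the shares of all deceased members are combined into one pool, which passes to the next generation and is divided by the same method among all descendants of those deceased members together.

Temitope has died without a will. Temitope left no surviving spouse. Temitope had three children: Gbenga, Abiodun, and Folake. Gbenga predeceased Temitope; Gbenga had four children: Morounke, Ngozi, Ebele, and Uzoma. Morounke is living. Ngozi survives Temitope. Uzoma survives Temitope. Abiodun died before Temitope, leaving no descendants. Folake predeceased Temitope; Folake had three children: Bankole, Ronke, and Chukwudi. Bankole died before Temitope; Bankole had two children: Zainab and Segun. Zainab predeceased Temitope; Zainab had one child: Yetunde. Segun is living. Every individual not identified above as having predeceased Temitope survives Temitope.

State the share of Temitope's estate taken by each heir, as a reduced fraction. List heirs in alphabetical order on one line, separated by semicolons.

There is no surviving spouse, so the entire estate passes to Temitope's descendants per capita at each generation.
No one at generation 1 (Gbenga, Folake) is living; moving to the next generation.
At generation 2 (Morounke, Ngozi, Ebele, Uzoma, Bankole, Ronke, Chukwudi) there are 7 shares of (1)/7 = 1/7 each.
Living: Morounke, Ngozi, Ebele, Uzoma, Ronke, and Chukwudi — each takes 1/7.
Deceased: Bankole. That 1/7 share is carried to generation 3.
At generation 3 (Zainab, Segun) there are 2 shares of (1/7)/2 = 1/14 each.
Living: Segun — each takes 1/14.
Deceased: Zainab. That 1/14 share is carried to generation 4.
At generation 4 (Yetunde) there are 1 shares of (1/14)/1 = 1/14 each.
Living: Yetunde — each takes 1/14.

Chukwudi 1/7; Ebele 1/7; Morounke 1/7; Ngozi 1/7; Ronke 1/7; Segun 1/14; Uzoma 1/7; Yetunde 1/14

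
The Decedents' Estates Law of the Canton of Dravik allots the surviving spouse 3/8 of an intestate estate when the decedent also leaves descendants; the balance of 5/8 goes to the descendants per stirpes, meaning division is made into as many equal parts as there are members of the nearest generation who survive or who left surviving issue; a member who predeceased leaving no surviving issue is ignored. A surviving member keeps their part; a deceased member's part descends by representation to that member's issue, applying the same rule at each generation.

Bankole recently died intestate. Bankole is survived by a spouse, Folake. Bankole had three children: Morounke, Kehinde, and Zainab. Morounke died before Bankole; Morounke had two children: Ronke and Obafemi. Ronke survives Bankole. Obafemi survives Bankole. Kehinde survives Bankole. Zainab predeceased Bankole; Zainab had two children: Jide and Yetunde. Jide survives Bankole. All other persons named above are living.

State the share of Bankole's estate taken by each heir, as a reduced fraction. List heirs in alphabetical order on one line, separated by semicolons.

Folake, as surviving spouse, takes 3/8.
The remaining 5/8 passes to Bankole's descendants per stirpes.
The 5/8 is divided into 3 equal shares of 5/24 among Morounke, Kehinde, Zainab.
Morounke predeceased; the 5/24 allotted to Morounke's branch passes to Morounke's issue by representation.
The 5/24 is divided into 2 equal shares of 5/48 among Ronke, Obafemi.
Ronke is living and takes 5/48.
Obafemi is living and takes 5/48.
Kehinde is living and takes 5/24.
Zainab predeceased; the 5/24 allotted to Zainab's branch passes to Zainab's issue by representation.
The 5/24 is divided into 2 equal shares of 5/48 among Jide, Yetunde.
Jide is living and takes 5/48.
Yetunde is living and takes 5/48.

Folake 3/8; Jide 5/48; Kehinde 5/24; Obafemi 5/48; Ronke 5/48; Yetunde 5/48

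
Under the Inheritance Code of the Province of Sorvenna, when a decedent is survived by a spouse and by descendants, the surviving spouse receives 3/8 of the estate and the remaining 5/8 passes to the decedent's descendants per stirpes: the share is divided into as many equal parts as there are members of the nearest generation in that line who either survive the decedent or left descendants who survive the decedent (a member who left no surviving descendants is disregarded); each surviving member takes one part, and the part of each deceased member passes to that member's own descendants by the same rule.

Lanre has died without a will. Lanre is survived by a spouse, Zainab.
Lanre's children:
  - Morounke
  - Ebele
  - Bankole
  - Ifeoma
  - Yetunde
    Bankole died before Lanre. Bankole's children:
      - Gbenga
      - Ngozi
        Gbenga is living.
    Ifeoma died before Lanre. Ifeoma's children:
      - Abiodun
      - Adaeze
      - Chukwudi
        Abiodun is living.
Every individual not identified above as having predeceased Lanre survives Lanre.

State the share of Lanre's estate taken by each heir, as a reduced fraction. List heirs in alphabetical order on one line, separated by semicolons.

Abiodun 1/24; Adaeze 1/24; Chukwudi 1/24; Ebele 1/8; Gbenga 1/16; Morounke 1/8; Ngozi 1/16; Yetunde 1/8; Zainab 3/8

Zainab, as surviving spouse, takes 3/8.
The remaining 5/8 passes to Lanre's descendants per stirpes.
The 5/8 is divided into 5 equal shares of 1/8 among Morounke, Ebele, Bankole, Ifeoma, Yetunde.
Morounke is living and takes 1/8.
Ebele is living and takes 1/8.
Bankole predeceased; the 1/8 allotted to Bankole's branch passes to Bankole's issue by representation.
The 1/8 is divided into 2 equal shares of 1/16 among Gbenga, Ngozi.
Gbenga is living and takes 1/16.
Ngozi is living and takes 1/16.
Ifeoma predeceased; the 1/8 allotted to Ifeoma's branch passes to Ifeoma's issue by representation.
The 1/8 is divided into 3 equal shares of 1/24 among Abiodun, Adaeze, Chukwudi.
Abiodun is living and takes 1/24.
Adaeze is living and takes 1/24.
Chukwudi is living and takes 1/24.
Yetunde is living and takes 1/8.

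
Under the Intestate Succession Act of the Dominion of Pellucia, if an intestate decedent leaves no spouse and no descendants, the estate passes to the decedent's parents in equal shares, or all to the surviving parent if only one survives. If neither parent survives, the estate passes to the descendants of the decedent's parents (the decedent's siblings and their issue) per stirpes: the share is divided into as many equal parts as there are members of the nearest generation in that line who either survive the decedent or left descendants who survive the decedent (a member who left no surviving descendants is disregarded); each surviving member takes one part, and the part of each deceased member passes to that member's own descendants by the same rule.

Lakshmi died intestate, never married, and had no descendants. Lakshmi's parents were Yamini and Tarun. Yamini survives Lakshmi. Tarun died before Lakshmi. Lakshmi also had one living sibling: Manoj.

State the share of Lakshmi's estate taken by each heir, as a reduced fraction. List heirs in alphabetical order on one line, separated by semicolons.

Only one parent, Yamini, survives, so Yamini takes the entire estate. The siblings take nothing because a surviving parent has priority.

Yamini 1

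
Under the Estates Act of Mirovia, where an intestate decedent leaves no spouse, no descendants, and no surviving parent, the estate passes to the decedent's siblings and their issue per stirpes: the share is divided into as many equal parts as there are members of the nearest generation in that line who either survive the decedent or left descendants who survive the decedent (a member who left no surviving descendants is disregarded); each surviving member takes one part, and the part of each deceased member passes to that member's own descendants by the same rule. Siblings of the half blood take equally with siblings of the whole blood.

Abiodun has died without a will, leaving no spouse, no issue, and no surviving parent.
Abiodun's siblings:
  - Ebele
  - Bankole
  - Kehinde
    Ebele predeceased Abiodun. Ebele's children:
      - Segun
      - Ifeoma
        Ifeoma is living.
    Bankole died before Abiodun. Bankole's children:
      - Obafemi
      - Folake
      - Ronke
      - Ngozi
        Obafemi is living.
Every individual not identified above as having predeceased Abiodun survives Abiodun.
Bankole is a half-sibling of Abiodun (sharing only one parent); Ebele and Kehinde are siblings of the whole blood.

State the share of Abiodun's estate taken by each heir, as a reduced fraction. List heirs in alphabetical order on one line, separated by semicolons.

Folake 1/12; Ifeoma 1/6; Kehinde 1/3; Ngozi 1/12; Obafemi 1/12; Ronke 1/12; Segun 1/6

No spouse, descendants, or parent survives, so the estate passes to Abiodun's siblings per stirpes.
Half-blood and whole-blood siblings take equally under the stated rule.
The estate is divided into 3 equal shares of 1/3 among Ebele, Bankole, Kehinde.
Ebele predeceased; the 1/3 allotted to Ebele's branch passes to Ebele's issue by representation.
The 1/3 is divided into 2 equal shares of 1/6 among Segun, Ifeoma.
Segun is living and takes 1/6.
Ifeoma is living and takes 1/6.
Bankole predeceased; the 1/3 allotted to Bankole's branch passes to Bankole's issue by representation.
The 1/3 is divided into 4 equal shares of 1/12 among Obafemi, Folake, Ronke, Ngozi.
Obafemi is living and takes 1/12.
Folake is living and takes 1/12.
Ronke is living and takes 1/12.
Ngozi is living and takes 1/12.
Kehinde is living and takes 1/3.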